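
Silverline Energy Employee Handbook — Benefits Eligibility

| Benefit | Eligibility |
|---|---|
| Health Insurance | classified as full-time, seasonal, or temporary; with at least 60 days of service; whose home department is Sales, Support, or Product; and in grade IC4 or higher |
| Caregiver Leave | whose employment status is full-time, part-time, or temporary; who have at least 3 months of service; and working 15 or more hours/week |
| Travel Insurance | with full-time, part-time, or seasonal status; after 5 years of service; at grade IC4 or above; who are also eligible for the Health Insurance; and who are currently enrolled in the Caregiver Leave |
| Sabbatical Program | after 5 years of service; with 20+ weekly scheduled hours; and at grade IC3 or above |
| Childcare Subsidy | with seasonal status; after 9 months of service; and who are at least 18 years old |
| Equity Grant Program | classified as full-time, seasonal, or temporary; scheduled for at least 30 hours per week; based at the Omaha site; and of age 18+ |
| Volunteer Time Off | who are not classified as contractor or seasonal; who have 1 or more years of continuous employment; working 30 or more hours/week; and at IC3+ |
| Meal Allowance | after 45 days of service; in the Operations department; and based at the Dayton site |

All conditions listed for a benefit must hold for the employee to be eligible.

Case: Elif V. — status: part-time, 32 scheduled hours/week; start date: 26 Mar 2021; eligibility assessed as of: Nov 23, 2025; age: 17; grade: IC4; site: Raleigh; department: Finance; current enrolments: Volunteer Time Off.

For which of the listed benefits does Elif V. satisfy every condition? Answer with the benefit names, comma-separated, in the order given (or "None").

Service from 26 Mar 2021 to Nov 23, 2025: 1703 days.
Health Insurance — status part-time ✗ (requires full-time, seasonal, or temporary) → not eligible.
Caregiver Leave — status part-time ✓; service 1703 days ≥ 3 months (≈90 days) ✓; 32 hrs/wk ≥ 15 ✓ → eligible.
Travel Insurance — status part-time ✓; service 1703 days < 5 years (≈1825 days) ✗ → not eligible.
Sabbatical Program — service 1703 days < 5 years (≈1825 days) ✗ → not eligible.
Childcare Subsidy — status part-time ✗ (requires seasonal) → not eligible.
Equity Grant Program — status part-time ✗ (requires full-time, seasonal, or temporary) → not eligible.
Volunteer Time Off — status part-time ✓ (not excluded); service 1703 days ≥ 1 year (≈365 days) ✓; 32 hrs/wk ≥ 30 ✓; grade IC4 ≥ IC3 ✓ → eligible.
Meal Allowance — service 1703 days ≥ 45 days ✓; dept Finance ✗ → not eligible.

Caregiver Leave, Volunteer Time Off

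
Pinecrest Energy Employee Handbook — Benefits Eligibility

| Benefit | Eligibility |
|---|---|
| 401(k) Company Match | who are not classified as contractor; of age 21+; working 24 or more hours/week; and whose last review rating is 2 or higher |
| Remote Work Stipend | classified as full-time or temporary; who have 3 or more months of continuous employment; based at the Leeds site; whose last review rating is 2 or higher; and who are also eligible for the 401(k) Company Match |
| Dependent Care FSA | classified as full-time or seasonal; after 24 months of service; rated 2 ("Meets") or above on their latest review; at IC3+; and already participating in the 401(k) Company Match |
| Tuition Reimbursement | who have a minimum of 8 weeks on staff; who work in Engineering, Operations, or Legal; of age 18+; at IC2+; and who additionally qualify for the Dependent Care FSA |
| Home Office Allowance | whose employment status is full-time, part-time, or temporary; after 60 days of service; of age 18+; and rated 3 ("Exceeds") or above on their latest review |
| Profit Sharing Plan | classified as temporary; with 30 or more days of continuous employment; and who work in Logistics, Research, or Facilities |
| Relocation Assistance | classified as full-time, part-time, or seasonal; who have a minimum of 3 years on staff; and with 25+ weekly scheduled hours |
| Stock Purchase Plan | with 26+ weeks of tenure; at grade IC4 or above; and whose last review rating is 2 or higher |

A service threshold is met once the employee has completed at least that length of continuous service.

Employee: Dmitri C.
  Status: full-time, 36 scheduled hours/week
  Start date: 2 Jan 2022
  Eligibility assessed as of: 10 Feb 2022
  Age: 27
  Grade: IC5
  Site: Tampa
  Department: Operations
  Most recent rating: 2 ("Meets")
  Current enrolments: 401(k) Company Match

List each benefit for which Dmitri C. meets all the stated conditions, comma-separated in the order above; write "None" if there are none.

Service from 2 Jan 2022 to 10 Feb 2022: 39 days.
401(k) Company Match — status full-time ✓ (not excluded); age 27 ≥ 21 ✓; 36 hrs/wk ≥ 24 ✓; rating 2 ≥ 2 ✓ → eligible.
Remote Work Stipend — status full-time ✓; service 39 days < 3 months (≈90 days) ✗ → not eligible.
Dependent Care FSA — status full-time ✓; service 39 days < 24 months (≈720 days) ✗ → not eligible.
Tuition Reimbursement — service 39 days < 8 weeks (≈56 days) ✗ → not eligible.
Home Office Allowance — status full-time ✓; service 39 days < 60 days ✗ → not eligible.
Profit Sharing Plan — status full-time ✗ (requires temporary) → not eligible.
Relocation Assistance — status full-time ✓; service 39 days < 3 years (≈1095 days) ✗ → not eligible.
Stock Purchase Plan — service 39 days < 26 weeks (≈182 days) ✗ → not eligible.

401(k) Company Match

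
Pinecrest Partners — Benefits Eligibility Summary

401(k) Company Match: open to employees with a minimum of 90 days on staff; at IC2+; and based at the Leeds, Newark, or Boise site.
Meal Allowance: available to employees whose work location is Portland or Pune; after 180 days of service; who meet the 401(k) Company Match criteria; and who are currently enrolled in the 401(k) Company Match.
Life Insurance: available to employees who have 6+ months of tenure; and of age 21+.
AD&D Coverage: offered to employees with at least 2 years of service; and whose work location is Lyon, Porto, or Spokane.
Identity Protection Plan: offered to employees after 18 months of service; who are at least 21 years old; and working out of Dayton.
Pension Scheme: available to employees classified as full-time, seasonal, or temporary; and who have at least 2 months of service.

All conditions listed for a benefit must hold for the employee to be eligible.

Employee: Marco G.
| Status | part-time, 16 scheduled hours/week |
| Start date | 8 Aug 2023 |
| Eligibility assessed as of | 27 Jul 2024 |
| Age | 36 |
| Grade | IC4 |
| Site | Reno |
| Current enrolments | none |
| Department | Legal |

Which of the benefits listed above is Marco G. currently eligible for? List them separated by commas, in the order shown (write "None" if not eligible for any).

Service from 8 Aug 2023 to 27 Jul 2024: 354 days.
401(k) Company Match — service 354 days ≥ 90 days ✓; grade IC4 ≥ IC2 ✓; site Reno ✗ (not Leeds, Newark, or Boise) → not eligible.
Meal Allowance — site Reno ✗ (not Portland or Pune) → not eligible.
Life Insurance — service 354 days ≥ 6 months (≈180 days) ✓; age 36 ≥ 21 ✓ → eligible.
AD&D Coverage — service 354 days < 2 years (≈730 days) ✗ → not eligible.
Identity Protection Plan — service 354 days < 18 months (≈540 days) ✗ → not eligible.
Pension Scheme — status part-time ✗ (requires full-time, seasonal, or temporary) → not eligible.

Life Insurance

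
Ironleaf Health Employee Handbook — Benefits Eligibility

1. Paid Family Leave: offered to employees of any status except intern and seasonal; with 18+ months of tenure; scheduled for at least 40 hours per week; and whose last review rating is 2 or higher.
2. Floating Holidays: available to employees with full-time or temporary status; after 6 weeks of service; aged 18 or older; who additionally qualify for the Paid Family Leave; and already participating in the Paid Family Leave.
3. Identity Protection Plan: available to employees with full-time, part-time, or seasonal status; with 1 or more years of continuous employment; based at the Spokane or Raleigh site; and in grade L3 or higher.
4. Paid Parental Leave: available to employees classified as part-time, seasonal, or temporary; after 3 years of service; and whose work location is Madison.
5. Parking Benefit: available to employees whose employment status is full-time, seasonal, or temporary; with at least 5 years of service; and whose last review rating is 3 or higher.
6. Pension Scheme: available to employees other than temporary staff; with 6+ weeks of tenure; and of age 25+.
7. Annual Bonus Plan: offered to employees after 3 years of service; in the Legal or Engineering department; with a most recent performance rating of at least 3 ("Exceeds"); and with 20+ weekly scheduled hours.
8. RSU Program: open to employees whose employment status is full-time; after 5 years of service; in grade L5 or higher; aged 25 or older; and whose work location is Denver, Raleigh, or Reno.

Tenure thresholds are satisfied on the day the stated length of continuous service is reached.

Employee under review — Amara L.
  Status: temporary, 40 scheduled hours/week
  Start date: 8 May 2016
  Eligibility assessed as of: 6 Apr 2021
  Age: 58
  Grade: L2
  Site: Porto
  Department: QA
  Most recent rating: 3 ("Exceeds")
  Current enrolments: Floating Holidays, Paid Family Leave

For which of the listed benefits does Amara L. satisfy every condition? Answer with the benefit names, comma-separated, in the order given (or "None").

Paid Family Leave, Floating Holidays

Service from 8 May 2016 to 6 Apr 2021: 1794 days.
Paid Family Leave — status temporary ✓ (not excluded); service 1794 days ≥ 18 months (≈540 days) ✓; 40 hrs/wk ≥ 40 ✓; rating 3 ≥ 2 ✓ → eligible.
Floating Holidays — status temporary ✓; service 1794 days ≥ 6 weeks (≈42 days) ✓; age 58 ≥ 18 ✓; eligible for Paid Family Leave ✓; enrolled in Paid Family Leave ✓ → eligible.
Identity Protection Plan — status temporary ✗ (requires full-time, part-time, or seasonal) → not eligible.
Paid Parental Leave — status temporary ✓; service 1794 days ≥ 3 years (≈1095 days) ✓; site Porto ✗ (not Madison) → not eligible.
Parking Benefit — status temporary ✓; service 1794 days < 5 years (≈1825 days) ✗ → not eligible.
Pension Scheme — status temporary ✗ (excluded) → not eligible.
Annual Bonus Plan — service 1794 days ≥ 3 years (≈1095 days) ✓; dept QA ✗ → not eligible.
RSU Program — status temporary ✗ (requires full-time) → not eligible.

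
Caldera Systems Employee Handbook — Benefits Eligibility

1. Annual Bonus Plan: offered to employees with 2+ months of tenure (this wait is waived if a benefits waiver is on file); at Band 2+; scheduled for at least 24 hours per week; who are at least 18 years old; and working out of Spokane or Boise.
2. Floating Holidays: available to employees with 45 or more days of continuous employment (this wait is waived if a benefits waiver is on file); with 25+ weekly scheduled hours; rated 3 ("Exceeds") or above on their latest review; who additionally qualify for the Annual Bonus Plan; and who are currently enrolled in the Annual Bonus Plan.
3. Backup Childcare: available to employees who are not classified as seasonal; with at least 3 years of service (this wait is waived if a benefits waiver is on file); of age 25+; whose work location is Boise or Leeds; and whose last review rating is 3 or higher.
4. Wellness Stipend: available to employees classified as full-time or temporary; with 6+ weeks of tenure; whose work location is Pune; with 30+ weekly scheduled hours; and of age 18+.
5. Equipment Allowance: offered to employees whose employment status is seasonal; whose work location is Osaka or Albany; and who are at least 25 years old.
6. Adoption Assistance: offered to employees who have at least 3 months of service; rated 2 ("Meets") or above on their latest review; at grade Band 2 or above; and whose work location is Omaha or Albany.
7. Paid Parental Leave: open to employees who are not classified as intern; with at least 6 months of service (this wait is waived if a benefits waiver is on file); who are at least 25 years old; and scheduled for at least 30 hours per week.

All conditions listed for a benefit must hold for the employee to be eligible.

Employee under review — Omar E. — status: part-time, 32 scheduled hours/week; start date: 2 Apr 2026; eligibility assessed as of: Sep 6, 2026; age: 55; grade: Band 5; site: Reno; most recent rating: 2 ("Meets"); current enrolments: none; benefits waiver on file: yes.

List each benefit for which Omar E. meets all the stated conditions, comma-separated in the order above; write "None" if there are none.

Service from 2 Apr 2026 to Sep 6, 2026: 157 days.
Annual Bonus Plan — benefits waiver on file ✓; grade Band 5 ≥ Band 2 ✓; 32 hrs/wk ≥ 24 ✓; age 55 ≥ 18 ✓; site Reno ✗ (not Spokane or Boise) → not eligible.
Floating Holidays — benefits waiver on file ✓; 32 hrs/wk ≥ 25 ✓; rating 2 < 3 ✗ → not eligible.
Backup Childcare — status part-time ✓ (not excluded); benefits waiver on file ✓; age 55 ≥ 25 ✓; site Reno ✗ (not Boise or Leeds) → not eligible.
Wellness Stipend — status part-time ✗ (requires full-time or temporary) → not eligible.
Equipment Allowance — status part-time ✗ (requires seasonal) → not eligible.
Adoption Assistance — service 157 days ≥ 3 months (≈90 days) ✓; rating 2 ≥ 2 ✓; grade Band 5 ≥ Band 2 ✓; site Reno ✗ (not Omaha or Albany) → not eligible.
Paid Parental Leave — status part-time ✓ (not excluded); benefits waiver on file ✓; age 55 ≥ 25 ✓; 32 hrs/wk ≥ 30 ✓ → eligible.

Paid Parental Leave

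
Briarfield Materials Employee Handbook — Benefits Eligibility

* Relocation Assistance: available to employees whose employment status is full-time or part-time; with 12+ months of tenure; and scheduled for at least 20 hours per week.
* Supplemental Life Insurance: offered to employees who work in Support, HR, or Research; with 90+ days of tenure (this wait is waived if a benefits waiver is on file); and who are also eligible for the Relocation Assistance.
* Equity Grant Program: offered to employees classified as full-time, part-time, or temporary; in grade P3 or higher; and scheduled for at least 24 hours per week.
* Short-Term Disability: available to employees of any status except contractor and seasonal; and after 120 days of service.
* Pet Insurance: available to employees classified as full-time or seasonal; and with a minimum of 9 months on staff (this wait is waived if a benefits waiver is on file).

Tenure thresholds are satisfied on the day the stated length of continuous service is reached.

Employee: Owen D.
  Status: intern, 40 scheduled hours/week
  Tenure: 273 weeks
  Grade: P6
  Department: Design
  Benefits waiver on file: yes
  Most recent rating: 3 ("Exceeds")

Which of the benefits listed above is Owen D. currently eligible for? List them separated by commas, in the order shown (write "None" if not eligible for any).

Short-Term Disability

Relocation Assistance — status intern ✗ (requires full-time or part-time) → not eligible.
Supplemental Life Insurance — dept Design ✗ → not eligible.
Equity Grant Program — status intern ✗ (requires full-time, part-time, or temporary) → not eligible.
Short-Term Disability — status intern ✓ (not excluded); service 273 weeks ≥ 120 days ✓ → eligible.
Pet Insurance — status intern ✗ (requires full-time or seasonal) → not eligible.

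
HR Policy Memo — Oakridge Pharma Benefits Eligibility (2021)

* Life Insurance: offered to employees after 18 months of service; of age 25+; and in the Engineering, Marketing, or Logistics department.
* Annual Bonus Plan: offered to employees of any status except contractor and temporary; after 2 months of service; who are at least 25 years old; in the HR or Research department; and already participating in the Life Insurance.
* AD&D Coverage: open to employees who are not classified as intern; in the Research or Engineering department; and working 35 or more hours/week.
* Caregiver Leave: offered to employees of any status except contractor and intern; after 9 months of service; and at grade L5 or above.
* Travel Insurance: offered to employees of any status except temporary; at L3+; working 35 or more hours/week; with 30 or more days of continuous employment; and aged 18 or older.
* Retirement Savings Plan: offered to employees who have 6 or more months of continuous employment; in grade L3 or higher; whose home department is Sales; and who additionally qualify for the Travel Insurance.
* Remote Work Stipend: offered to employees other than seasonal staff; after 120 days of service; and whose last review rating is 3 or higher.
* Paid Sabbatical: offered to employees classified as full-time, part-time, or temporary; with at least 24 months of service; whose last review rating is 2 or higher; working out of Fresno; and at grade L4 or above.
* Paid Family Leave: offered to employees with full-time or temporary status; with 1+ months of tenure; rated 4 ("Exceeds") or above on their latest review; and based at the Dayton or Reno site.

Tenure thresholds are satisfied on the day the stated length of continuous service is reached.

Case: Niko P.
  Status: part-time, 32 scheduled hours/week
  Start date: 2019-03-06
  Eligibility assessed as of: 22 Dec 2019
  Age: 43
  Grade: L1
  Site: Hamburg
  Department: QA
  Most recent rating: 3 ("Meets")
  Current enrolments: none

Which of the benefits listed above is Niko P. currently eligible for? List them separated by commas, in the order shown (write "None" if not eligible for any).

Service from 2019-03-06 to 22 Dec 2019: 291 days.
Life Insurance — service 291 days < 18 months (≈540 days) ✗ → not eligible.
Annual Bonus Plan — status part-time ✓ (not excluded); service 291 days ≥ 2 months (≈60 days) ✓; age 43 ≥ 25 ✓; dept QA ✗ → not eligible.
AD&D Coverage — status part-time ✓ (not excluded); dept QA ✗ → not eligible.
Caregiver Leave — status part-time ✓ (not excluded); service 291 days ≥ 9 months (≈270 days) ✓; grade L1 < L5 ✗ → not eligible.
Travel Insurance — status part-time ✓ (not excluded); grade L1 < L3 ✗ → not eligible.
Retirement Savings Plan — service 291 days ≥ 6 months (≈180 days) ✓; grade L1 < L3 ✗ → not eligible.
Remote Work Stipend — status part-time ✓ (not excluded); service 291 days ≥ 120 days ✓; rating 3 ≥ 3 ✓ → eligible.
Paid Sabbatical — status part-time ✓; service 291 days < 24 months (≈720 days) ✗ → not eligible.
Paid Family Leave — status part-time ✗ (requires full-time or temporary) → not eligible.

Remote Work Stipend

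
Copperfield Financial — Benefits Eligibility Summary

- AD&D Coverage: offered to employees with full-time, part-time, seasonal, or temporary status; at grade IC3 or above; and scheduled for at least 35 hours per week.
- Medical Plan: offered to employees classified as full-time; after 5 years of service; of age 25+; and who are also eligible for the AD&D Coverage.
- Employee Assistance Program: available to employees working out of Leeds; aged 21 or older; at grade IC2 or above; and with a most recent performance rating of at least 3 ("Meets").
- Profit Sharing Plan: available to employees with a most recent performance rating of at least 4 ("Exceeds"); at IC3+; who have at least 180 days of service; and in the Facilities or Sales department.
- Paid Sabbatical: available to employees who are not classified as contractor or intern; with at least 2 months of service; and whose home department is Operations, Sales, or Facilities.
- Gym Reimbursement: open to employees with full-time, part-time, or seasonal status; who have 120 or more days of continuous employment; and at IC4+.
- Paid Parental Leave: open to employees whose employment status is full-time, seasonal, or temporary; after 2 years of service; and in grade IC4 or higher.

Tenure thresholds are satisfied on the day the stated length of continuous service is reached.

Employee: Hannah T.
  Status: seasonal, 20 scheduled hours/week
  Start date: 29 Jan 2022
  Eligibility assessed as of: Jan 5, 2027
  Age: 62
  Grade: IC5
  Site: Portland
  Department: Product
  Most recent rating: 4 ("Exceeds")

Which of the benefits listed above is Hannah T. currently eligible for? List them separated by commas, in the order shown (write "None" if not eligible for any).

Gym Reimbursement, Paid Parental Leave

Service from 29 Jan 2022 to Jan 5, 2027: 1802 days.
AD&D Coverage — status seasonal ✓; grade IC5 ≥ IC3 ✓; 20 hrs/wk < 35 ✗ → not eligible.
Medical Plan — status seasonal ✗ (requires full-time) → not eligible.
Employee Assistance Program — site Portland ✗ (not Leeds) → not eligible.
Profit Sharing Plan — rating 4 ≥ 4 ✓; grade IC5 ≥ IC3 ✓; service 1802 days ≥ 180 days ✓; dept Product ✗ → not eligible.
Paid Sabbatical — status seasonal ✓ (not excluded); service 1802 days ≥ 2 months (≈60 days) ✓; dept Product ✗ → not eligible.
Gym Reimbursement — status seasonal ✓; service 1802 days ≥ 120 days ✓; grade IC5 ≥ IC4 ✓ → eligible.
Paid Parental Leave — status seasonal ✓; service 1802 days ≥ 2 years (≈730 days) ✓; grade IC5 ≥ IC4 ✓ → eligible.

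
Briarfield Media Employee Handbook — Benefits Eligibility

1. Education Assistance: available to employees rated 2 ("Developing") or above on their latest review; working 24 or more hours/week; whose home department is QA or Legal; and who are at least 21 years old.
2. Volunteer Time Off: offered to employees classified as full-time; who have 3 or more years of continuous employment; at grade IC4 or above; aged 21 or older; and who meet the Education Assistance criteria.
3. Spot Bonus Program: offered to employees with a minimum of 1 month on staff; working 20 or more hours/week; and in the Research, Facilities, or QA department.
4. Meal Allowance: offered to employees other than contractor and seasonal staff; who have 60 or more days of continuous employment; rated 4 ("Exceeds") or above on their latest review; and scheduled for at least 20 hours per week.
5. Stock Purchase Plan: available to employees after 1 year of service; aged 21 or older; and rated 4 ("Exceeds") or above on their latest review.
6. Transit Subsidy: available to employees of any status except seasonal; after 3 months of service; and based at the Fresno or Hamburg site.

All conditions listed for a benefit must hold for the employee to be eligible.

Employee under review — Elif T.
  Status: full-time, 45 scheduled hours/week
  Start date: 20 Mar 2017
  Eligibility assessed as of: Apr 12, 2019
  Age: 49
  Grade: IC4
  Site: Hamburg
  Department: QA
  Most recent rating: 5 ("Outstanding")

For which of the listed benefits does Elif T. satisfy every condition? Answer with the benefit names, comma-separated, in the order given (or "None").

Service from 20 Mar 2017 to Apr 12, 2019: 753 days.
Education Assistance — rating 5 ≥ 2 ✓; 45 hrs/wk ≥ 24 ✓; dept QA ✓; age 49 ≥ 21 ✓ → eligible.
Volunteer Time Off — status full-time ✓; service 753 days < 3 years (≈1095 days) ✗ → not eligible.
Spot Bonus Program — service 753 days ≥ 1 month (≈30 days) ✓; 45 hrs/wk ≥ 20 ✓; dept QA ✓ → eligible.
Meal Allowance — status full-time ✓ (not excluded); service 753 days ≥ 60 days ✓; rating 5 ≥ 4 ✓; 45 hrs/wk ≥ 20 ✓ → eligible.
Stock Purchase Plan — service 753 days ≥ 1 year (≈365 days) ✓; age 49 ≥ 21 ✓; rating 5 ≥ 4 ✓ → eligible.
Transit Subsidy — status full-time ✓ (not excluded); service 753 days ≥ 3 months (≈90 days) ✓; site Hamburg ✓ → eligible.

Education Assistance, Spot Bonus Program, Meal Allowance, Stock Purchase Plan, Transit Subsidy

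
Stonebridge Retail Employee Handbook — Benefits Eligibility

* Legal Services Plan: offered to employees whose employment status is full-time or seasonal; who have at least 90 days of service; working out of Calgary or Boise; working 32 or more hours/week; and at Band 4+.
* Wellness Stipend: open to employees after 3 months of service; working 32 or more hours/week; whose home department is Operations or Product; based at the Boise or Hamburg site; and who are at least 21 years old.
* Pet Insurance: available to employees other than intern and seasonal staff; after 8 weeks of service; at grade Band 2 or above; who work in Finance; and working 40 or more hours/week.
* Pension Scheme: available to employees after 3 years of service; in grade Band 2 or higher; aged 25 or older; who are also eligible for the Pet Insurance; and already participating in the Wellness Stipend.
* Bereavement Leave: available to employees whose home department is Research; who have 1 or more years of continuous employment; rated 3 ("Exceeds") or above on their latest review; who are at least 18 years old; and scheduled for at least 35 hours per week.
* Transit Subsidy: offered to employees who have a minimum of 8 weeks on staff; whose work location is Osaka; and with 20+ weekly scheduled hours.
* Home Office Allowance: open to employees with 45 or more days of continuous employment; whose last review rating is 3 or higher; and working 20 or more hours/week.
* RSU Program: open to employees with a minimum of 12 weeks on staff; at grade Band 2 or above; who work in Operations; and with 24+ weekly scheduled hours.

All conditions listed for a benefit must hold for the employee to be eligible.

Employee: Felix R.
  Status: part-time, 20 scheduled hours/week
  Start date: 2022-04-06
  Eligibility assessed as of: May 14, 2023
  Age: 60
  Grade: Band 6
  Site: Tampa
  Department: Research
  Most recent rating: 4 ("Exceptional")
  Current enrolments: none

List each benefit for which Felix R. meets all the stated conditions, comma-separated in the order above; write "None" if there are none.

Home Office Allowance

Service from 2022-04-06 to May 14, 2023: 403 days.
Legal Services Plan — status part-time ✗ (requires full-time or seasonal) → not eligible.
Wellness Stipend — service 403 days ≥ 3 months (≈90 days) ✓; 20 hrs/wk < 32 ✗ → not eligible.
Pet Insurance — status part-time ✓ (not excluded); service 403 days ≥ 8 weeks (≈56 days) ✓; grade Band 6 ≥ Band 2 ✓; dept Research ✗ → not eligible.
Pension Scheme — service 403 days < 3 years (≈1095 days) ✗ → not eligible.
Bereavement Leave — dept Research ✓; service 403 days ≥ 1 year (≈365 days) ✓; rating 4 ≥ 3 ✓; age 60 ≥ 18 ✓; 20 hrs/wk < 35 ✗ → not eligible.
Transit Subsidy — service 403 days ≥ 8 weeks (≈56 days) ✓; site Tampa ✗ (not Osaka) → not eligible.
Home Office Allowance — service 403 days ≥ 45 days ✓; rating 4 ≥ 3 ✓; 20 hrs/wk ≥ 20 ✓ → eligible.
RSU Program — service 403 days ≥ 12 weeks (≈84 days) ✓; grade Band 6 ≥ Band 2 ✓; dept Research ✗ → not eligible.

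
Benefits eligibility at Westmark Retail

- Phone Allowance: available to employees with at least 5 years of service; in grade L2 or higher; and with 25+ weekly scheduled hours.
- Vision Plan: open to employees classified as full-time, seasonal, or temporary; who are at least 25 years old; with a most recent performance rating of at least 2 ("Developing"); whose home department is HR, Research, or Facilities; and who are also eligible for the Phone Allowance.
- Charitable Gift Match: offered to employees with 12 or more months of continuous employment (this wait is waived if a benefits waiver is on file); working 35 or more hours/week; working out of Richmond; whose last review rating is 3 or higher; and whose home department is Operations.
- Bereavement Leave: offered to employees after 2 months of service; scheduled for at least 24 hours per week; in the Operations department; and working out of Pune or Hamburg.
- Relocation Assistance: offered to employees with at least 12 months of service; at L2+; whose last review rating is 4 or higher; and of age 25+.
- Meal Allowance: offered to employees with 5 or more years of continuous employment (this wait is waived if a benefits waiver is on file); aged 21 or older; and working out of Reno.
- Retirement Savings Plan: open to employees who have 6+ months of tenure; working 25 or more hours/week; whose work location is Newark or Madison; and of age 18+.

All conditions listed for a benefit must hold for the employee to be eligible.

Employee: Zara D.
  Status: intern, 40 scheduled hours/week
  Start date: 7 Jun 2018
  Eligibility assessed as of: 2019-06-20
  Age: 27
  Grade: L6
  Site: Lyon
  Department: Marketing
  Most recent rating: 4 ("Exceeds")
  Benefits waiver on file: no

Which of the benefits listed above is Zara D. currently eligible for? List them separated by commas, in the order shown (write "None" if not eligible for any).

Relocation Assistance

Service from 7 Jun 2018 to 2019-06-20: 378 days.
Phone Allowance — service 378 days < 5 years (≈1825 days) ✗ → not eligible.
Vision Plan — status intern ✗ (requires full-time, seasonal, or temporary) → not eligible.
Charitable Gift Match — no waiver, service 378 days ≥ 12 months (≈360 days) ✓; 40 hrs/wk ≥ 35 ✓; site Lyon ✗ (not Richmond) → not eligible.
Bereavement Leave — service 378 days ≥ 2 months (≈60 days) ✓; 40 hrs/wk ≥ 24 ✓; dept Marketing ✗ → not eligible.
Relocation Assistance — service 378 days ≥ 12 months (≈360 days) ✓; grade L6 ≥ L2 ✓; rating 4 ≥ 4 ✓; age 27 ≥ 25 ✓ → eligible.
Meal Allowance — no waiver, service 378 days < 5 years (≈1825 days) ✗ → not eligible.
Retirement Savings Plan — service 378 days ≥ 6 months (≈180 days) ✓; 40 hrs/wk ≥ 25 ✓; site Lyon ✗ (not Newark or Madison) → not eligible.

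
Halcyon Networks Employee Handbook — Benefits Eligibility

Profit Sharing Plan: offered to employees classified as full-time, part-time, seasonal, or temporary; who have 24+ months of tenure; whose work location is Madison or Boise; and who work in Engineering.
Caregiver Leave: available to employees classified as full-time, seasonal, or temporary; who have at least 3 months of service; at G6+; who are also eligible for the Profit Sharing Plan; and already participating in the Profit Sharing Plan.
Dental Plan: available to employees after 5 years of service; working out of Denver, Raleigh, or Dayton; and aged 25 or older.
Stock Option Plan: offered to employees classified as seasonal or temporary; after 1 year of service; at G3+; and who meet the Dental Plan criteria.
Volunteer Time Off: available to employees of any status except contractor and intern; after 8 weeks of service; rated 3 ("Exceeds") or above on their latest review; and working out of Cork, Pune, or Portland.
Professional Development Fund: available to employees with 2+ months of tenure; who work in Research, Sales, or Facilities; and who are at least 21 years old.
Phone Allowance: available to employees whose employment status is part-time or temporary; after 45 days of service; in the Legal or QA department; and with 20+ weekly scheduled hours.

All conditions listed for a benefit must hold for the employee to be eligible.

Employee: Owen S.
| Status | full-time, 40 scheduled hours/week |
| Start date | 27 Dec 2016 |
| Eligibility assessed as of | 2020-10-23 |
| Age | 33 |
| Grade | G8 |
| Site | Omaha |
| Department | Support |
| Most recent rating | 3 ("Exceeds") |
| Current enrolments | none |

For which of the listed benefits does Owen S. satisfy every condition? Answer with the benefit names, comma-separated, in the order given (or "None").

None

Service from 27 Dec 2016 to 2020-10-23: 1396 days.
Profit Sharing Plan — status full-time ✓; service 1396 days ≥ 24 months (≈720 days) ✓; site Omaha ✗ (not Madison or Boise) → not eligible.
Caregiver Leave — status full-time ✓; service 1396 days ≥ 3 months (≈90 days) ✓; grade G8 ≥ G6 ✓; not eligible for Profit Sharing Plan ✗ → not eligible.
Dental Plan — service 1396 days < 5 years (≈1825 days) ✗ → not eligible.
Stock Option Plan — status full-time ✗ (requires seasonal or temporary) → not eligible.
Volunteer Time Off — status full-time ✓ (not excluded); service 1396 days ≥ 8 weeks (≈56 days) ✓; rating 3 ≥ 3 ✓; site Omaha ✗ (not Cork, Pune, or Portland) → not eligible.
Professional Development Fund — service 1396 days ≥ 2 months (≈60 days) ✓; dept Support ✗ → not eligible.
Phone Allowance — status full-time ✗ (requires part-time or temporary) → not eligible.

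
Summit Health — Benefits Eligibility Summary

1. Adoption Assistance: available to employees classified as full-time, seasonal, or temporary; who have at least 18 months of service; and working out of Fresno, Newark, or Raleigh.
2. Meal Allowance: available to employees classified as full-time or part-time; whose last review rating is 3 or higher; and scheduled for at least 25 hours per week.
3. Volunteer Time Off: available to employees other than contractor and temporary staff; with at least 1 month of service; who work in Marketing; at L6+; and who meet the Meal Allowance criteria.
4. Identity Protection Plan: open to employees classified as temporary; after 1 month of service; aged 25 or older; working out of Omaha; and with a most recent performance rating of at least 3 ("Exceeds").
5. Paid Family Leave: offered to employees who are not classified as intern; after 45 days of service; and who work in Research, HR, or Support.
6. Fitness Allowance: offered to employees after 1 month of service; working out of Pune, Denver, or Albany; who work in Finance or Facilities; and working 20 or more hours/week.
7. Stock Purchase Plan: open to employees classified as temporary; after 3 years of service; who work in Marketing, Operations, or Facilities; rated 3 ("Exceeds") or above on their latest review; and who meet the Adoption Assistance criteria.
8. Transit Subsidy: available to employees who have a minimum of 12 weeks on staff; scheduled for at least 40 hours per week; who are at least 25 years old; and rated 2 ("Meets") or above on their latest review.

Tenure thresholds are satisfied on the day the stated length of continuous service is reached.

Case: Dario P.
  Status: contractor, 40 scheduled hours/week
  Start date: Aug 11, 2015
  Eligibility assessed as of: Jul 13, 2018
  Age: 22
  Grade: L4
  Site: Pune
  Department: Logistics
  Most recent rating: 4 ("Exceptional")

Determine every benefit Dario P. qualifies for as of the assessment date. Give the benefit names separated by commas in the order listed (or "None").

Service from Aug 11, 2015 to Jul 13, 2018: 1067 days.
Adoption Assistance — status contractor ✗ (requires full-time, seasonal, or temporary) → not eligible.
Meal Allowance — status contractor ✗ (requires full-time or part-time) → not eligible.
Volunteer Time Off — status contractor ✗ (excluded) → not eligible.
Identity Protection Plan — status contractor ✗ (requires temporary) → not eligible.
Paid Family Leave — status contractor ✓ (not excluded); service 1067 days ≥ 45 days ✓; dept Logistics ✗ → not eligible.
Fitness Allowance — service 1067 days ≥ 1 month (≈30 days) ✓; site Pune ✓; dept Logistics ✗ → not eligible.
Stock Purchase Plan — status contractor ✗ (requires temporary) → not eligible.
Transit Subsidy — service 1067 days ≥ 12 weeks (≈84 days) ✓; 40 hrs/wk ≥ 40 ✓; age 22 < 25 ✗ → not eligible.

None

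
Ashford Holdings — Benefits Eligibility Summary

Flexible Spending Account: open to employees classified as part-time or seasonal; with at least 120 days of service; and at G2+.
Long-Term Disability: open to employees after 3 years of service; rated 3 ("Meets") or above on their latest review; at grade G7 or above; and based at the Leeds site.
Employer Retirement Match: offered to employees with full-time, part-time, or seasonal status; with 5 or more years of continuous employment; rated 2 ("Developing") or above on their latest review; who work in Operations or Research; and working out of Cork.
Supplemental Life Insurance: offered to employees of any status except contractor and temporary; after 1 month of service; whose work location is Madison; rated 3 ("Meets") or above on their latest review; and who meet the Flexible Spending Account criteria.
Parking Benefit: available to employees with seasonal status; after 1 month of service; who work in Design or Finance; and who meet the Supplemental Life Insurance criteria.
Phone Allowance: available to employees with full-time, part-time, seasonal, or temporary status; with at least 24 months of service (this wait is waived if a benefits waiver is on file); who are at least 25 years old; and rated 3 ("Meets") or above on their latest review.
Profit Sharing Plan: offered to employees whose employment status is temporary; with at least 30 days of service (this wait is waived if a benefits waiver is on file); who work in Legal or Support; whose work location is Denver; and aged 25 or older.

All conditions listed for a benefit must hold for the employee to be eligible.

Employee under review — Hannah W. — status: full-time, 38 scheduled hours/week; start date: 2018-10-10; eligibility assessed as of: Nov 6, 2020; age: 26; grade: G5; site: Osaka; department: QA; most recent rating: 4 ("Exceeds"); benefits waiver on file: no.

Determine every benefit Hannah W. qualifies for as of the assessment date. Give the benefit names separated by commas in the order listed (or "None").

Phone Allowance

Service from 2018-10-10 to Nov 6, 2020: 758 days.
Flexible Spending Account — status full-time ✗ (requires part-time or seasonal) → not eligible.
Long-Term Disability — service 758 days < 3 years (≈1095 days) ✗ → not eligible.
Employer Retirement Match — status full-time ✓; service 758 days < 5 years (≈1825 days) ✗ → not eligible.
Supplemental Life Insurance — status full-time ✓ (not excluded); service 758 days ≥ 1 month (≈30 days) ✓; site Osaka ✗ (not Madison) → not eligible.
Parking Benefit — status full-time ✗ (requires seasonal) → not eligible.
Phone Allowance — status full-time ✓; no waiver, service 758 days ≥ 24 months (≈720 days) ✓; age 26 ≥ 25 ✓; rating 4 ≥ 3 ✓ → eligible.
Profit Sharing Plan — status full-time ✗ (requires temporary) → not eligible.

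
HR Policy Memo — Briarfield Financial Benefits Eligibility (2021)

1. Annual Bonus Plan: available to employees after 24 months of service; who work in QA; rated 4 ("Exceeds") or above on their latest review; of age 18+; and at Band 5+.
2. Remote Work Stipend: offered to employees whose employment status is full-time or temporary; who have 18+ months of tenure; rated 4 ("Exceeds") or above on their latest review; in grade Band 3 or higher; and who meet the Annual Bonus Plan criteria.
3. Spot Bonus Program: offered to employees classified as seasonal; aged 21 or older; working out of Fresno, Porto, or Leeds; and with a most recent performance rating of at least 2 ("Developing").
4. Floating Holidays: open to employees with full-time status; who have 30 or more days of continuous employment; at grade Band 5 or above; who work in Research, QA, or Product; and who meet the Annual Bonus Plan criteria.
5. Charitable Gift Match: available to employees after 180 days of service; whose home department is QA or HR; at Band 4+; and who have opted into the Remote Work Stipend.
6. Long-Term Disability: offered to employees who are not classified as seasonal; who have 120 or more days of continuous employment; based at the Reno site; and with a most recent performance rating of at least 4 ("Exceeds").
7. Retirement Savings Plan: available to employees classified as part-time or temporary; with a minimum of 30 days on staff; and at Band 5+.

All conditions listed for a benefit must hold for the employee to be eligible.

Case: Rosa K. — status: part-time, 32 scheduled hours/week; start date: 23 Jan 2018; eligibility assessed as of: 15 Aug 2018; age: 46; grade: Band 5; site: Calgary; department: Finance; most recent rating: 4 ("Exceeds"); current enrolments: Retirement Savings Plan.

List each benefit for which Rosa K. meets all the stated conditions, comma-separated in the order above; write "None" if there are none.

Service from 23 Jan 2018 to 15 Aug 2018: 204 days.
Annual Bonus Plan — service 204 days < 24 months (≈720 days) ✗ → not eligible.
Remote Work Stipend — status part-time ✗ (requires full-time or temporary) → not eligible.
Spot Bonus Program — status part-time ✗ (requires seasonal) → not eligible.
Floating Holidays — status part-time ✗ (requires full-time) → not eligible.
Charitable Gift Match — service 204 days ≥ 180 days ✓; dept Finance ✗ → not eligible.
Long-Term Disability — status part-time ✓ (not excluded); service 204 days ≥ 120 days ✓; site Calgary ✗ (not Reno) → not eligible.
Retirement Savings Plan — status part-time ✓; service 204 days ≥ 30 days ✓; grade Band 5 ≥ Band 5 ✓ → eligible.

Retirement Savings Plan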